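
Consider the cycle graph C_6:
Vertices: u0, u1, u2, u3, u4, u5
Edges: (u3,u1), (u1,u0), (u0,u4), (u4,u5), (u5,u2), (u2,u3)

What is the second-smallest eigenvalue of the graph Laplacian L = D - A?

The cycle graph C_n has Laplacian eigenvalues λ_k = 2 − 2cos(2πk/n), k = 0, 1, …, n−1. Here n = 6:
k=0: 2 − 2cos(0) = 0.0; k=1: 2 − 2cos(π/3) = 1.0; k=2: 2 − 2cos(2π/3) = 3.0; k=3: 2 − 2cos(π) = 4.0; k=4: 2 − 2cos(4π/3) = 3.0; k=5: 2 − 2cos(5π/3) = 1.0.
Laplacian eigenvalues: [0.0, 1.0, 1.0, 3.0, 3.0, 4.0]. Algebraic connectivity (smallest non-zero eigenvalue) = 1.0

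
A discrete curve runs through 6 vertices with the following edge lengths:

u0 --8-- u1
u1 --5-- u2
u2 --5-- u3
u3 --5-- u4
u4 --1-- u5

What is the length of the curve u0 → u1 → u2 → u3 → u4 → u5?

Arc length = 8 + 5 + 5 + 5 + 1 = 24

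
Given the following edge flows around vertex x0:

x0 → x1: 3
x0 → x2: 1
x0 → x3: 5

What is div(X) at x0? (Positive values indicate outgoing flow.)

Divergence = sum of outgoing flows = 3 + 1 + 5 = 9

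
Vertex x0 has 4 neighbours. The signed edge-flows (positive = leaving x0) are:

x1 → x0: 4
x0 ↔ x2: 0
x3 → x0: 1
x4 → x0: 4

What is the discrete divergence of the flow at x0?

Divergence = sum of outgoing flows = (-4) + 0 + (-1) + (-4) = -9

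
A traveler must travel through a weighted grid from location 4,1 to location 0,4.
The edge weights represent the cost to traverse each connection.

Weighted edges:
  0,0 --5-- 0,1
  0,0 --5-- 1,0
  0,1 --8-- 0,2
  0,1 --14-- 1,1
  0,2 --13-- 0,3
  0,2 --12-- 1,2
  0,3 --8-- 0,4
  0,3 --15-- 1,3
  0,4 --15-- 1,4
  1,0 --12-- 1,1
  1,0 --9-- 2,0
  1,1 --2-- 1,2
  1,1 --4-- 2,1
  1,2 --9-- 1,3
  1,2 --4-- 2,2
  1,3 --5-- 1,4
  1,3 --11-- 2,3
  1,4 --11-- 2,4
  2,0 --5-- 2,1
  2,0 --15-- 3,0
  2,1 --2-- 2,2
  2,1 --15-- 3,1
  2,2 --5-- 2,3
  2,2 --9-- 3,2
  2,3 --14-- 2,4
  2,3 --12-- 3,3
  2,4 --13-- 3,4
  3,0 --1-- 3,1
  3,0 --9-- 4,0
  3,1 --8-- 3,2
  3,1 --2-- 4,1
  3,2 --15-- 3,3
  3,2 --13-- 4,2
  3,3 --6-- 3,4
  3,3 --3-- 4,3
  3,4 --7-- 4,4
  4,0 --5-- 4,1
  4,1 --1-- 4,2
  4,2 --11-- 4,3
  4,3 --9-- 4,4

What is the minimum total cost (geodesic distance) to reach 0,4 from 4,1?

Shortest path: 4,1 → 3,1 → 3,2 → 2,2 → 1,2 → 1,3 → 1,4 → 0,4, total weight = 52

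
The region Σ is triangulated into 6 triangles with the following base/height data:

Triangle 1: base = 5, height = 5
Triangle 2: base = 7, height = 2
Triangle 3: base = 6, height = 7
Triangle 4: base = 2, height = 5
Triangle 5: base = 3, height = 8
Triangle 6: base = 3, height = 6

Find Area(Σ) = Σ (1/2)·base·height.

(1/2)×5×5 + (1/2)×7×2 + (1/2)×6×7 + (1/2)×2×5 + (1/2)×3×8 + (1/2)×3×6 = 66.5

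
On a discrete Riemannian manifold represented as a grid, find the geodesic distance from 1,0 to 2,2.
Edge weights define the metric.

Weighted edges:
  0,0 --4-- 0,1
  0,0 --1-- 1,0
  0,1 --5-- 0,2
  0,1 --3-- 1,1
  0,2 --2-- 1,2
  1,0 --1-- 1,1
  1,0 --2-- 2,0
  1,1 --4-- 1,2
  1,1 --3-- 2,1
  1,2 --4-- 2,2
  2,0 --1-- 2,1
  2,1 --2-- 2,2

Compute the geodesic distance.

Shortest path: 1,0 → 2,0 → 2,1 → 2,2, total weight = 5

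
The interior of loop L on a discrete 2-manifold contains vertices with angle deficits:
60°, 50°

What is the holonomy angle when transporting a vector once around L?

Holonomy = total enclosed curvature = 60° + 50° = 110°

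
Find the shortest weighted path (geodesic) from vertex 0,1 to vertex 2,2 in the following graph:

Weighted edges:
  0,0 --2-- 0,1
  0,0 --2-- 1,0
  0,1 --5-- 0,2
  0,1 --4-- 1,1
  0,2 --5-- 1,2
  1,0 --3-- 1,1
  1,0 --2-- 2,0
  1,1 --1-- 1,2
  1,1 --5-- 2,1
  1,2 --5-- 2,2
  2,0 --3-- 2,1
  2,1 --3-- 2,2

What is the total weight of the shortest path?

Shortest path: 0,1 → 1,1 → 1,2 → 2,2, total weight = 10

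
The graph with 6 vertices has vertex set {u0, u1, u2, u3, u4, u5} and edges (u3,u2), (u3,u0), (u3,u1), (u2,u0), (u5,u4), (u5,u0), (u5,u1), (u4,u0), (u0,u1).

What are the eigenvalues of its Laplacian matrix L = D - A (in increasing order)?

Degrees: deg(u0) = 5, deg(u1) = 3, deg(u2) = 2, deg(u3) = 3, deg(u4) = 2, deg(u5) = 3.
L = D − A with rows/columns ordered (u0, u1, u2, u3, u4, u5):
  [ 5, -1, -1, -1, -1, -1]
  [-1,  3,  0, -1,  0, -1]
  [-1,  0,  2, -1,  0,  0]
  [-1, -1, -1,  3,  0,  0]
  [-1,  0,  0,  0,  2, -1]
  [-1, -1,  0,  0, -1,  3]
Characteristic polynomial: det(λI − L) = λ(λ² − 5λ + 5)(λ² − 7λ + 11)(λ − 6).
Roots: λ = 0; (λ² − 5λ + 5) = 0 ⇒ λ = (5 ± √5)/2 ≈ 1.382, 3.618; (λ² − 7λ + 11) = 0 ⇒ λ = (7 ± √5)/2 ≈ 2.382, 4.618; (λ − 6) = 0 ⇒ λ = 6.
(Check: the roots sum (with multiplicity) to 18, matching trace L = Σdeg = 2·9 = 18.)
Laplacian eigenvalues (increasing order): [0.0, 1.382, 2.382, 3.618, 4.618, 6.0]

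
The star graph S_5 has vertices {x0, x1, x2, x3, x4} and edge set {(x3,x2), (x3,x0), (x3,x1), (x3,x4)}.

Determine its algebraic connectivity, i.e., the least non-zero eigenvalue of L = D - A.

The star S_5 is the complete bipartite graph K_{1,4} (one hub of degree 4, 4 leaves of degree 1). The Laplacian spectrum of K_{p,q} is 0, p (multiplicity q−1), q (multiplicity p−1), p+q. With p = 1, q = 4: 0 once, 1 with multiplicity 3, and 5 once. (Check: trace L = sum of degrees = 8 = 3·1 + 5.)
Laplacian eigenvalues: [0.0, 1.0, 1.0, 1.0, 5.0]. Algebraic connectivity (smallest non-zero eigenvalue) = 1.0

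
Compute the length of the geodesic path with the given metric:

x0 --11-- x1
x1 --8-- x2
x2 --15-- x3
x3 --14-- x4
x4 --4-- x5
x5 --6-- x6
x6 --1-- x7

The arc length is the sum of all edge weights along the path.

Arc length = 11 + 8 + 15 + 14 + 4 + 6 + 1 = 59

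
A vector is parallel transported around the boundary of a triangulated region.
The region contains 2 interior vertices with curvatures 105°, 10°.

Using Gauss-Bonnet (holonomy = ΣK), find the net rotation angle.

Holonomy = total enclosed curvature = 105° + 10° = 115°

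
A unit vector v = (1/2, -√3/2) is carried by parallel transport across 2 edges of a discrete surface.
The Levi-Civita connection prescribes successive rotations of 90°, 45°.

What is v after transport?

Total rotation: 90° + 45° = 135°. Final vector: (0.2588, 0.9659)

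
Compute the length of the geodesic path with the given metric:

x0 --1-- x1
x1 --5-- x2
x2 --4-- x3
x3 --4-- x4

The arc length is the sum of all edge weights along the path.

Arc length = 1 + 5 + 4 + 4 = 14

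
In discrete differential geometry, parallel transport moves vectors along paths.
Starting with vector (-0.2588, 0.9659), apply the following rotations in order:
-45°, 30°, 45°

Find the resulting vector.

Total rotation: (-45°) + 30° + 45° = 30°. Final vector: (-0.7071, 0.7071)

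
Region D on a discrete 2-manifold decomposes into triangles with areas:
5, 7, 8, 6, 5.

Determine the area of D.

5 + 7 + 8 + 6 + 5 = 31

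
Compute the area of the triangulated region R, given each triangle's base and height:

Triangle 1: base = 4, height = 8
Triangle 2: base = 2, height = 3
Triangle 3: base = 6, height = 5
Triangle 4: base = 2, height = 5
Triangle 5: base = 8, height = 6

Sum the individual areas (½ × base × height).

(1/2)×4×8 + (1/2)×2×3 + (1/2)×6×5 + (1/2)×2×5 + (1/2)×8×6 = 63.0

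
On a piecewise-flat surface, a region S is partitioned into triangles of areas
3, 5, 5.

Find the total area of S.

3 + 5 + 5 = 13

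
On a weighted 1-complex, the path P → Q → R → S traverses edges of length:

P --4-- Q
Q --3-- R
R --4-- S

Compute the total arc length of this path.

Arc length = 4 + 3 + 4 = 11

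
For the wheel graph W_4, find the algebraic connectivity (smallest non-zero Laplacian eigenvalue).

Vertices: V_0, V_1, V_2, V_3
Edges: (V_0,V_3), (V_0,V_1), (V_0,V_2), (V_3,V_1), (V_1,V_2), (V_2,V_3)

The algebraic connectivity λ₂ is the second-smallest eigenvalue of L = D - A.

The wheel W_4 is the join K_1 ∨ C_3 (a hub joined to every vertex of a cycle of length 3). For a join G ∨ H (G on p vertices, H on q vertices) the Laplacian spectrum is 0, p+q, the eigenvalues of L(G) other than one 0 each shifted by +q, and the eigenvalues of L(H) other than one 0 each shifted by +p. With G = K_1 (p = 1, nothing left after dropping its 0) and H = C_3 (q = 3, eigenvalues 2 − 2cos(2πk/3), k = 0, …, 2; drop k = 0), the spectrum of W_4 is 0, 4, and 1 + (2 − 2cos(2πk/3)) = 3 − 2cos(2πk/3) for k = 1, …, 2:
k=1: 3 − 2cos(2π/3) = 4.0; k=2: 3 − 2cos(4π/3) = 4.0.
Laplacian eigenvalues: [0.0, 4.0, 4.0, 4.0]. Algebraic connectivity (smallest non-zero eigenvalue) = 4.0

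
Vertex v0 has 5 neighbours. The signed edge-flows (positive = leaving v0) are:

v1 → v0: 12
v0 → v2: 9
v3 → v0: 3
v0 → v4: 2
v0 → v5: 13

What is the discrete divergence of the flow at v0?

Divergence = sum of outgoing flows = (-12) + 9 + (-3) + 2 + 13 = 9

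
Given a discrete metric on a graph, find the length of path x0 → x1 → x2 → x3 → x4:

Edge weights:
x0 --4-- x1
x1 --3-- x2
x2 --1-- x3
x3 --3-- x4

Arc length = 4 + 3 + 1 + 3 = 11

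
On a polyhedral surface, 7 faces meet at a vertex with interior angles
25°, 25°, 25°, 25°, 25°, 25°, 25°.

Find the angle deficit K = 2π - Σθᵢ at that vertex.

Sum of angles = 175°. K = 360° - 175° = 185° = 37π/36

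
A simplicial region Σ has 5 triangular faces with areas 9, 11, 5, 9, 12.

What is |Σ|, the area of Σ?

9 + 11 + 5 + 9 + 12 = 46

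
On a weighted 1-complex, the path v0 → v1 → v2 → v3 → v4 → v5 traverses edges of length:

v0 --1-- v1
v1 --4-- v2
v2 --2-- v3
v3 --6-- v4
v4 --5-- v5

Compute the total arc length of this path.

Arc length = 1 + 4 + 2 + 6 + 5 = 18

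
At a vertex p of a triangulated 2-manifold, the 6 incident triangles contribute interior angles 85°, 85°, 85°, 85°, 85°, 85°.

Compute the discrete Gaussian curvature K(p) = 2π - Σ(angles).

Sum of angles = 510°. K = 360° - 510° = -150°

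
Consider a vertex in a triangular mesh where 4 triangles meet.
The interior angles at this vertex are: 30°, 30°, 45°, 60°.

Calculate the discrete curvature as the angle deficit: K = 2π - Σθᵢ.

Sum of angles = 165°. K = 360° - 165° = 195°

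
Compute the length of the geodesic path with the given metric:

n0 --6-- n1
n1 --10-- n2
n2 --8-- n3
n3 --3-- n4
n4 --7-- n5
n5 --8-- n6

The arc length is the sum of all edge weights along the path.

Arc length = 6 + 10 + 8 + 3 + 7 + 8 = 42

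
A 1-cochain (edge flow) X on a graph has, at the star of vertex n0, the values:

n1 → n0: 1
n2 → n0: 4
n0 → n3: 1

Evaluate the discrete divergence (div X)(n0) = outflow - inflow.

Divergence = sum of outgoing flows = (-1) + (-4) + 1 = -4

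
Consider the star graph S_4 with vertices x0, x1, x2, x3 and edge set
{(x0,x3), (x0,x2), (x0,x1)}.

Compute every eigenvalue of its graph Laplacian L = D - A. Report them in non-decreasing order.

The star S_4 is the complete bipartite graph K_{1,3} (one hub of degree 3, 3 leaves of degree 1). The Laplacian spectrum of K_{p,q} is 0, p (multiplicity q−1), q (multiplicity p−1), p+q. With p = 1, q = 3: 0 once, 1 with multiplicity 2, and 4 once. (Check: trace L = sum of degrees = 6 = 2·1 + 4.)
Laplacian eigenvalues (increasing order): [0.0, 1.0, 1.0, 4.0]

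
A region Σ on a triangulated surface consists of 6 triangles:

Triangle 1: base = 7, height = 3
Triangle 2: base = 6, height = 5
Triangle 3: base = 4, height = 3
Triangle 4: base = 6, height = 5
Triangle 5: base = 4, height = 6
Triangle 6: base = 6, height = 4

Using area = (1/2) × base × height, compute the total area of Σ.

(1/2)×7×3 + (1/2)×6×5 + (1/2)×4×3 + (1/2)×6×5 + (1/2)×4×6 + (1/2)×6×4 = 70.5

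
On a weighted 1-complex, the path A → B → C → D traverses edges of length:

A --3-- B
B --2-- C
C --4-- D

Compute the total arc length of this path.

Arc length = 3 + 2 + 4 = 9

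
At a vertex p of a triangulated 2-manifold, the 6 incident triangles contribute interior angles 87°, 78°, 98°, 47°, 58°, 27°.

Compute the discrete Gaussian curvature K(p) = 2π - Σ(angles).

Sum of angles = 395°. K = 360° - 395° = -35° = -7π/36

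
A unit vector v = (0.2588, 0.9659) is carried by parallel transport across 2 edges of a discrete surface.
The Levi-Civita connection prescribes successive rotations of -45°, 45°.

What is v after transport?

Total rotation: (-45°) + 45° = 0°. Final vector: (0.2588, 0.9659)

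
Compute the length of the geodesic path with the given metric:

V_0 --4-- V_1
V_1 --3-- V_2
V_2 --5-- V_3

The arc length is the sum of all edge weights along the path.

Arc length = 4 + 3 + 5 = 12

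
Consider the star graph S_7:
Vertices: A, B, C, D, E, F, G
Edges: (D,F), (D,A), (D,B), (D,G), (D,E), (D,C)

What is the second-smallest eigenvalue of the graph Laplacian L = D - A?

The star S_7 is the complete bipartite graph K_{1,6} (one hub of degree 6, 6 leaves of degree 1). The Laplacian spectrum of K_{p,q} is 0, p (multiplicity q−1), q (multiplicity p−1), p+q. With p = 1, q = 6: 0 once, 1 with multiplicity 5, and 7 once. (Check: trace L = sum of degrees = 12 = 5·1 + 7.)
Laplacian eigenvalues: [0.0, 1.0, 1.0, 1.0, 1.0, 1.0, 7.0]. Algebraic connectivity (smallest non-zero eigenvalue) = 1.0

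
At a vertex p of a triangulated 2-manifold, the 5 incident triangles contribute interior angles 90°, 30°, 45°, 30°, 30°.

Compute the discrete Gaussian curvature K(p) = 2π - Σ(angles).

Sum of angles = 225°. K = 360° - 225° = 135°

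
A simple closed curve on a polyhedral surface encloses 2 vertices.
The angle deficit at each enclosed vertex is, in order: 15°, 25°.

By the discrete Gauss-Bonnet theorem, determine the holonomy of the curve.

Holonomy = total enclosed curvature = 15° + 25° = 40°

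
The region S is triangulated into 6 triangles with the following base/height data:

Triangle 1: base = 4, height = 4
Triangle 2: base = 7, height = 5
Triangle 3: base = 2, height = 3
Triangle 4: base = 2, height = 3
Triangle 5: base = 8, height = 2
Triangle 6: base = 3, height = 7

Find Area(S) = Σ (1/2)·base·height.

(1/2)×4×4 + (1/2)×7×5 + (1/2)×2×3 + (1/2)×2×3 + (1/2)×8×2 + (1/2)×3×7 = 50.0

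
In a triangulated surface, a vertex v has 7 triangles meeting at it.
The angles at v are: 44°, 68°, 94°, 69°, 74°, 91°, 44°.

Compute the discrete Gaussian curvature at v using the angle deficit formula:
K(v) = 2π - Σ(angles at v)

Sum of angles = 484°. K = 360° - 484° = -124° = -31π/45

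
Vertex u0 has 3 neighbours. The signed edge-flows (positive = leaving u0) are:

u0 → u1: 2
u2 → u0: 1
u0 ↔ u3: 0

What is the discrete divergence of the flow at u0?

Divergence = sum of outgoing flows = 2 + (-1) + 0 = 1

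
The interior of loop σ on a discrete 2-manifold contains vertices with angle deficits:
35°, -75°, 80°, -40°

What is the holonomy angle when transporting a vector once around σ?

Holonomy = total enclosed curvature = 35° + (-75°) + 80° + (-40°) = 0°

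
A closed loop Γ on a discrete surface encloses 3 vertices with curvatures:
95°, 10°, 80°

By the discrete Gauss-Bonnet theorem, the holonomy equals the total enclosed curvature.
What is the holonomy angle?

Holonomy = total enclosed curvature = 95° + 10° + 80° = 185°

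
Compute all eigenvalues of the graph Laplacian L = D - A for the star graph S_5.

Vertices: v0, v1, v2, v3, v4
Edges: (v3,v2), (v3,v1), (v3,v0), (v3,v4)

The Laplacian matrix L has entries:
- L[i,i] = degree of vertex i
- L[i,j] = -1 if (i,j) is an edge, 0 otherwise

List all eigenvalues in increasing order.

The star S_5 is the complete bipartite graph K_{1,4} (one hub of degree 4, 4 leaves of degree 1). The Laplacian spectrum of K_{p,q} is 0, p (multiplicity q−1), q (multiplicity p−1), p+q. With p = 1, q = 4: 0 once, 1 with multiplicity 3, and 5 once. (Check: trace L = sum of degrees = 8 = 3·1 + 5.)
Laplacian eigenvalues (increasing order): [0.0, 1.0, 1.0, 1.0, 5.0]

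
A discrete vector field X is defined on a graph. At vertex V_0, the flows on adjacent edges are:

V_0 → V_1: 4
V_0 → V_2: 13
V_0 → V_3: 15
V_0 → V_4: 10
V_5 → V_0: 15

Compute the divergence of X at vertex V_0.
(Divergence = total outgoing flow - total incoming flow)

Divergence = sum of outgoing flows = 4 + 13 + 15 + 10 + (-15) = 27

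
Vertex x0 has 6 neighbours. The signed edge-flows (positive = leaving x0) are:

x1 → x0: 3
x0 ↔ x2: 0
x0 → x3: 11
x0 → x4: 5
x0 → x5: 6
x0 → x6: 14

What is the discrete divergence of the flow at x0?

Divergence = sum of outgoing flows = (-3) + 0 + 11 + 5 + 6 + 14 = 33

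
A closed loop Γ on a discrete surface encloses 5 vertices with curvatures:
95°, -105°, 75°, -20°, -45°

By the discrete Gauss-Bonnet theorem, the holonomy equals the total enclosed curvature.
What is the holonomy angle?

Holonomy = total enclosed curvature = 95° + (-105°) + 75° + (-20°) + (-45°) = 0°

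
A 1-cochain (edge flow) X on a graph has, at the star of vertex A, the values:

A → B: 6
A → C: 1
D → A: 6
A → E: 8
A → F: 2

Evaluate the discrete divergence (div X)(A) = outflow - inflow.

Divergence = sum of outgoing flows = 6 + 1 + (-6) + 8 + 2 = 11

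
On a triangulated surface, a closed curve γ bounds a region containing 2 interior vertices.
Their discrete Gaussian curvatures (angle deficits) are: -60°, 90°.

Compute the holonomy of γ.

Holonomy = total enclosed curvature = (-60°) + 90° = 30°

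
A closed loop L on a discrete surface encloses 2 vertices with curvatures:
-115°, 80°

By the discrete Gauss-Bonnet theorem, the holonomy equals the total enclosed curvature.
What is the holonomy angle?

Holonomy = total enclosed curvature = (-115°) + 80° = -35°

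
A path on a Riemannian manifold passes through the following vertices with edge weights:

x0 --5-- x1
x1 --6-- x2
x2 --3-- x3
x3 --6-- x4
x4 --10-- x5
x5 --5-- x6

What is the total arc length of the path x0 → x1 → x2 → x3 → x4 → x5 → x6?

Arc length = 5 + 6 + 3 + 6 + 10 + 5 = 35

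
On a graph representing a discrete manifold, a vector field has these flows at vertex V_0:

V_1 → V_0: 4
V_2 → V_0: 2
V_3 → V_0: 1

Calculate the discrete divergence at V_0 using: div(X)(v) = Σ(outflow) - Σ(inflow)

Divergence = sum of outgoing flows = (-4) + (-2) + (-1) = -7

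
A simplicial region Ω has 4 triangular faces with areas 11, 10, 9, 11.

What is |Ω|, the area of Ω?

11 + 10 + 9 + 11 = 41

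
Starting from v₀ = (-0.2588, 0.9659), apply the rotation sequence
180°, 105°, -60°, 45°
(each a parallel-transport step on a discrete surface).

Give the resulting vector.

Total rotation: 180° + 105° + (-60°) + 45° = 270° ≡ -90° (mod 360°). Final vector: (0.9659, 0.2588)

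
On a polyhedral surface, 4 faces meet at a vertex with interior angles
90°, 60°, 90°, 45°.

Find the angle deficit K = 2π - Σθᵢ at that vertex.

Sum of angles = 285°. K = 360° - 285° = 75° = 5π/12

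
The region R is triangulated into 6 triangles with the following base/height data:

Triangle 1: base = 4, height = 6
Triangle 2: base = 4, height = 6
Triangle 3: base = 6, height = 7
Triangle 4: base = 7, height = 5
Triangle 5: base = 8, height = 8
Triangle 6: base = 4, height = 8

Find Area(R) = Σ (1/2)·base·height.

(1/2)×4×6 + (1/2)×4×6 + (1/2)×6×7 + (1/2)×7×5 + (1/2)×8×8 + (1/2)×4×8 = 110.5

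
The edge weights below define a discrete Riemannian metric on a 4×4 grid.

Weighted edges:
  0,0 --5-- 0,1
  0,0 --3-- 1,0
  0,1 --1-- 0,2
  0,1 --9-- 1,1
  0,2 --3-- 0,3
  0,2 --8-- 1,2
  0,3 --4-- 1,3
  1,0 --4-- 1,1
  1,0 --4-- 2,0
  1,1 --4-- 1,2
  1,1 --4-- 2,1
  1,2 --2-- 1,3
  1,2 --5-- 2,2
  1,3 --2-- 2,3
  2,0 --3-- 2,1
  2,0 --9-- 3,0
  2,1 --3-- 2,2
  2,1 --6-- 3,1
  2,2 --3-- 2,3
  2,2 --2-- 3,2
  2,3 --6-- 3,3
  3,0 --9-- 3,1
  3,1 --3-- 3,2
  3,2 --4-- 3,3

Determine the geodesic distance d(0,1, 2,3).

Shortest path: 0,1 → 0,2 → 0,3 → 1,3 → 2,3, total weight = 10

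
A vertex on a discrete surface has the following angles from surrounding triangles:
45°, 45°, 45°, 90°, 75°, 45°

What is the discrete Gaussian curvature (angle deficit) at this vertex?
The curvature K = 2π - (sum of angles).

Sum of angles = 345°. K = 360° - 345° = 15°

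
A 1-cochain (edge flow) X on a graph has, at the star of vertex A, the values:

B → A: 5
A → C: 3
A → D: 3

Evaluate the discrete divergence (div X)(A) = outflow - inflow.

Divergence = sum of outgoing flows = (-5) + 3 + 3 = 1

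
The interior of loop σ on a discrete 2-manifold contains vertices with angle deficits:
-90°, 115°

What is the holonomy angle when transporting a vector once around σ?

Holonomy = total enclosed curvature = (-90°) + 115° = 25°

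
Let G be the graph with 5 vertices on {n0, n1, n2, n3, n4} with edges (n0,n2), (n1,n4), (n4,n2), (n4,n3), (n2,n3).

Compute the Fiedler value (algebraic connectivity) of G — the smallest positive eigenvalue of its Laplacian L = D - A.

Degrees: deg(n0) = 1, deg(n1) = 1, deg(n2) = 3, deg(n3) = 2, deg(n4) = 3.
L = D − A with rows/columns ordered (n0, n1, n2, n3, n4):
  [ 1,  0, -1,  0,  0]
  [ 0,  1,  0,  0, -1]
  [-1,  0,  3, -1, -1]
  [ 0,  0, -1,  2, -1]
  [ 0, -1, -1, -1,  3]
Characteristic polynomial: det(λI − L) = λ(λ² − 5λ + 3)(λ² − 5λ + 5).
Roots: λ = 0; (λ² − 5λ + 3) = 0 ⇒ λ = (5 ± √13)/2 ≈ 0.6972, 4.3028; (λ² − 5λ + 5) = 0 ⇒ λ = (5 ± √5)/2 ≈ 1.382, 3.618.
(Check: the roots sum (with multiplicity) to 10, matching trace L = Σdeg = 2·5 = 10.)
Laplacian eigenvalues: [0.0, 0.6972, 1.382, 3.618, 4.3028]. Algebraic connectivity (smallest non-zero eigenvalue) = 0.6972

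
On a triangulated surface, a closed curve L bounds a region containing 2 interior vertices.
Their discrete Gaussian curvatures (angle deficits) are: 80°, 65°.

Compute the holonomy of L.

Holonomy = total enclosed curvature = 80° + 65° = 145°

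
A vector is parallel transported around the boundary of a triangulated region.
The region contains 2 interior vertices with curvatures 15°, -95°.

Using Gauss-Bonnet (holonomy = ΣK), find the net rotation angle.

Holonomy = total enclosed curvature = 15° + (-95°) = -80°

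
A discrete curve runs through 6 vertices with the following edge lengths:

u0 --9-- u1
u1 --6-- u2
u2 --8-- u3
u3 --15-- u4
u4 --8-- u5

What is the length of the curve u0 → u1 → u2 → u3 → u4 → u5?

Arc length = 9 + 6 + 8 + 15 + 8 = 46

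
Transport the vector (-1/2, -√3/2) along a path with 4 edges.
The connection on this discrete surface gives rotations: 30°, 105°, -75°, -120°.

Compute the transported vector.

Total rotation: 30° + 105° + (-75°) + (-120°) = -60°. Final vector: (-1, 0)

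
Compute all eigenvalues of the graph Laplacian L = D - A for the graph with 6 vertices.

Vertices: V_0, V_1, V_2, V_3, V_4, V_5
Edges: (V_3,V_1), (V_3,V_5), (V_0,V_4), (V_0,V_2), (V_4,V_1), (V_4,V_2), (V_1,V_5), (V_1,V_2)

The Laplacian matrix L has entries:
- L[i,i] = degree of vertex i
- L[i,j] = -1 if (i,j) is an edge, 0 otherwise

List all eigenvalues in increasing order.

Degrees: deg(V_0) = 2, deg(V_1) = 4, deg(V_2) = 3, deg(V_3) = 2, deg(V_4) = 3, deg(V_5) = 2.
L = D − A with rows/columns ordered (V_0, V_1, V_2, V_3, V_4, V_5):
  [ 2,  0, -1,  0, -1,  0]
  [ 0,  4, -1, -1, -1, -1]
  [-1, -1,  3,  0, -1,  0]
  [ 0, -1,  0,  2,  0, -1]
  [-1, -1, -1,  0,  3,  0]
  [ 0, -1,  0, -1,  0,  2]
Characteristic polynomial: det(λI − L) = λ(λ² − 6λ + 4)(λ − 3)²(λ − 4).
Roots: λ = 0; (λ² − 6λ + 4) = 0 ⇒ λ = 3 ± √5 ≈ 0.7639, 5.2361; (λ − 3) = 0 ⇒ λ = 3 (multiplicity 2); (λ − 4) = 0 ⇒ λ = 4.
(Check: the roots sum (with multiplicity) to 16, matching trace L = Σdeg = 2·8 = 16.)
Laplacian eigenvalues (increasing order): [0.0, 0.7639, 3.0, 3.0, 4.0, 5.2361]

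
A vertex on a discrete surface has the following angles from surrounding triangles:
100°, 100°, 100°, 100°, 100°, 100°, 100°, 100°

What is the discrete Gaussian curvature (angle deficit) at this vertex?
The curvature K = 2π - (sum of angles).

Sum of angles = 800°. K = 360° - 800° = -440° = -22π/9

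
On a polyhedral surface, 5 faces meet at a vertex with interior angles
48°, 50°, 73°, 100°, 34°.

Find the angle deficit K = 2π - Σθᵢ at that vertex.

Sum of angles = 305°. K = 360° - 305° = 55° = 11π/36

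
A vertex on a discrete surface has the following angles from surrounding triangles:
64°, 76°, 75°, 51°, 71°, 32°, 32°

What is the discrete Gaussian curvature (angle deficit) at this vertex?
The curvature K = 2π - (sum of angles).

Sum of angles = 401°. K = 360° - 401° = -41° = -41π/180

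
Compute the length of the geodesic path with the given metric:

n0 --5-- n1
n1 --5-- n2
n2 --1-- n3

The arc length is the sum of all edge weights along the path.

Arc length = 5 + 5 + 1 = 11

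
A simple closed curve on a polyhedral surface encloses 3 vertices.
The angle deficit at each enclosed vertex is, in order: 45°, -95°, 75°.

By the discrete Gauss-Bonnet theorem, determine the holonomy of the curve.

Holonomy = total enclosed curvature = 45° + (-95°) + 75° = 25°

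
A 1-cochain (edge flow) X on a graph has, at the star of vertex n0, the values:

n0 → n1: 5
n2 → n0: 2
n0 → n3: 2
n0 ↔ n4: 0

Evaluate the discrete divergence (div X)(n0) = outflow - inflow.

Divergence = sum of outgoing flows = 5 + (-2) + 2 + 0 = 5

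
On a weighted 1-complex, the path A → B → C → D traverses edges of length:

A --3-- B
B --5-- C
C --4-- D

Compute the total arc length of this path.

Arc length = 3 + 5 + 4 = 12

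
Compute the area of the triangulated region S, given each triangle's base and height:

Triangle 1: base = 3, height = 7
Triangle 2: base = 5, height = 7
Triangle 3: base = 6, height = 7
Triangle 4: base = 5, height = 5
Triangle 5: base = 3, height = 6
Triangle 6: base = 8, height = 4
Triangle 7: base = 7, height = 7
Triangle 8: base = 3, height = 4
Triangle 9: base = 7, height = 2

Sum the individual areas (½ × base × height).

(1/2)×3×7 + (1/2)×5×7 + (1/2)×6×7 + (1/2)×5×5 + (1/2)×3×6 + (1/2)×8×4 + (1/2)×7×7 + (1/2)×3×4 + (1/2)×7×2 = 124.0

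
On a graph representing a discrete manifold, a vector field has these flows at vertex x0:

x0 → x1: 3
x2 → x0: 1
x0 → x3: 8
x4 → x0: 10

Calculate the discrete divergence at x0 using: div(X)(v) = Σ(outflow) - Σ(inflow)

Divergence = sum of outgoing flows = 3 + (-1) + 8 + (-10) = 0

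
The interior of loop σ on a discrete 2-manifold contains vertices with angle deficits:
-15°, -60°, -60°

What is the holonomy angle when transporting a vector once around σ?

Holonomy = total enclosed curvature = (-15°) + (-60°) + (-60°) = -135°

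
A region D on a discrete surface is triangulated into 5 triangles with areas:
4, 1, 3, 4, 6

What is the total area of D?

4 + 1 + 3 + 4 + 6 = 18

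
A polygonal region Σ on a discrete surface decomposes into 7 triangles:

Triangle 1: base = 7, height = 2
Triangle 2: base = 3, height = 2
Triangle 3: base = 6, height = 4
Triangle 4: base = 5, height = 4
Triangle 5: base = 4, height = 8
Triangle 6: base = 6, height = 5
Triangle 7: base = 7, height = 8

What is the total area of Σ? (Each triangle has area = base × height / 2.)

(1/2)×7×2 + (1/2)×3×2 + (1/2)×6×4 + (1/2)×5×4 + (1/2)×4×8 + (1/2)×6×5 + (1/2)×7×8 = 91.0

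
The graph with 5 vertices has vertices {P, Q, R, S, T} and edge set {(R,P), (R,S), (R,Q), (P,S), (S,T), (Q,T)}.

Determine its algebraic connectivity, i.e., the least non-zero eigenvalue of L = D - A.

Degrees: deg(P) = 2, deg(Q) = 2, deg(R) = 3, deg(S) = 3, deg(T) = 2.
L = D − A with rows/columns ordered (P, Q, R, S, T):
  [ 2,  0, -1, -1,  0]
  [ 0,  2, -1,  0, -1]
  [-1, -1,  3, -1,  0]
  [-1,  0, -1,  3, -1]
  [ 0, -1,  0, -1,  2]
Characteristic polynomial: det(λI − L) = λ(λ² − 5λ + 5)(λ² − 7λ + 11).
Roots: λ = 0; (λ² − 5λ + 5) = 0 ⇒ λ = (5 ± √5)/2 ≈ 1.382, 3.618; (λ² − 7λ + 11) = 0 ⇒ λ = (7 ± √5)/2 ≈ 2.382, 4.618.
(Check: the roots sum (with multiplicity) to 12, matching trace L = Σdeg = 2·6 = 12.)
Laplacian eigenvalues: [0.0, 1.382, 2.382, 3.618, 4.618]. Algebraic connectivity (smallest non-zero eigenvalue) = 1.382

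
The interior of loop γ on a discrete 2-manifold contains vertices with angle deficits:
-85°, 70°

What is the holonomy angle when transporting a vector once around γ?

Holonomy = total enclosed curvature = (-85°) + 70° = -15°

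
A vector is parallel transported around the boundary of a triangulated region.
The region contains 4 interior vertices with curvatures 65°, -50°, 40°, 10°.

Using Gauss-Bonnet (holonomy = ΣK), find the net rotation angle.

Holonomy = total enclosed curvature = 65° + (-50°) + 40° + 10° = 65°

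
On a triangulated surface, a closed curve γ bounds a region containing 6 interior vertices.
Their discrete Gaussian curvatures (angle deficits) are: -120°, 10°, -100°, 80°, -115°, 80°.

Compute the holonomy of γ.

Holonomy = total enclosed curvature = (-120°) + 10° + (-100°) + 80° + (-115°) + 80° = -165°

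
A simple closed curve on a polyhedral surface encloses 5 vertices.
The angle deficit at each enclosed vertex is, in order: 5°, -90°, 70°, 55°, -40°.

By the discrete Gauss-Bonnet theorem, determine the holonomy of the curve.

Holonomy = total enclosed curvature = 5° + (-90°) + 70° + 55° + (-40°) = 0°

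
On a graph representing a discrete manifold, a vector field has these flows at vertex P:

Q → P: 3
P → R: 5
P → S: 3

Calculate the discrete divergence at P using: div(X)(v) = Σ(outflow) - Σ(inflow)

Divergence = sum of outgoing flows = (-3) + 5 + 3 = 5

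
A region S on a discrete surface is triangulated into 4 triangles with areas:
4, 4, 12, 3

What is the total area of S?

4 + 4 + 12 + 3 = 23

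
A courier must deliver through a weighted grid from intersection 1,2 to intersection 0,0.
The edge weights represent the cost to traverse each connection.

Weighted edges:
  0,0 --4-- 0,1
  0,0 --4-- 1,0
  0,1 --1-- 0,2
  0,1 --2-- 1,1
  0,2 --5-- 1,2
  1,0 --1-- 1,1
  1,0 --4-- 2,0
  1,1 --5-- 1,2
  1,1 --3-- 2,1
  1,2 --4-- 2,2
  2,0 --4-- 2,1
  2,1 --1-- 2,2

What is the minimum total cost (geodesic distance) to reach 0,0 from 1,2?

Shortest path: 1,2 → 0,2 → 0,1 → 0,0, total weight = 10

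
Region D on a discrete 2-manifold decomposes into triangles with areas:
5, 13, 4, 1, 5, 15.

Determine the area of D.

5 + 13 + 4 + 1 + 5 + 15 = 43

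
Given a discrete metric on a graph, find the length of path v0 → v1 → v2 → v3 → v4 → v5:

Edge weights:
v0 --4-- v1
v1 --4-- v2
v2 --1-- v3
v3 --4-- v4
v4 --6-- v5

Arc length = 4 + 4 + 1 + 4 + 6 = 19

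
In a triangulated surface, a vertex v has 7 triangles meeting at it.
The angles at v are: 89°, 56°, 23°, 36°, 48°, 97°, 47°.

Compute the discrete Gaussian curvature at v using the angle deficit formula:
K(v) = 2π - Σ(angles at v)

Sum of angles = 396°. K = 360° - 396° = -36° = -π/5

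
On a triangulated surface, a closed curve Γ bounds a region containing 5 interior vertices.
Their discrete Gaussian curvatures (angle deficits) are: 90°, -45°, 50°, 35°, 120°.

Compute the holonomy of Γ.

Holonomy = total enclosed curvature = 90° + (-45°) + 50° + 35° + 120° = 250°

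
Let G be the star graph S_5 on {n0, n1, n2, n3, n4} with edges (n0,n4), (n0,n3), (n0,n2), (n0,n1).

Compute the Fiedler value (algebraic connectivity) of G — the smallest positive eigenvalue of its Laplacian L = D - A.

The star S_5 is the complete bipartite graph K_{1,4} (one hub of degree 4, 4 leaves of degree 1). The Laplacian spectrum of K_{p,q} is 0, p (multiplicity q−1), q (multiplicity p−1), p+q. With p = 1, q = 4: 0 once, 1 with multiplicity 3, and 5 once. (Check: trace L = sum of degrees = 8 = 3·1 + 5.)
Laplacian eigenvalues: [0.0, 1.0, 1.0, 1.0, 5.0]. Algebraic connectivity (smallest non-zero eigenvalue) = 1.0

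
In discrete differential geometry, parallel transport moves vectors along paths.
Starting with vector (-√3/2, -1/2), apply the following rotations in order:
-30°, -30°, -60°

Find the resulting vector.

Total rotation: (-30°) + (-30°) + (-60°) = -120°. Final vector: (0, 1)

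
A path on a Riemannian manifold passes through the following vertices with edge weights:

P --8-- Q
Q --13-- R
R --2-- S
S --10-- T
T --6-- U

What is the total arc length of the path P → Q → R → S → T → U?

Arc length = 8 + 13 + 2 + 10 + 6 = 39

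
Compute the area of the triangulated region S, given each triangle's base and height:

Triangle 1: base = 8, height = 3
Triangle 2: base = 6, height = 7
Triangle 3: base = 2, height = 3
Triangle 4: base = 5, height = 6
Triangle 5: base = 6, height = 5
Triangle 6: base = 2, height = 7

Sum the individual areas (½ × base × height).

(1/2)×8×3 + (1/2)×6×7 + (1/2)×2×3 + (1/2)×5×6 + (1/2)×6×5 + (1/2)×2×7 = 73.0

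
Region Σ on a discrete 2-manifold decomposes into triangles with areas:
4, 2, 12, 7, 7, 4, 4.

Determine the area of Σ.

4 + 2 + 12 + 7 + 7 + 4 + 4 = 40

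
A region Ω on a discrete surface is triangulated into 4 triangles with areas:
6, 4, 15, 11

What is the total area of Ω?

6 + 4 + 15 + 11 = 36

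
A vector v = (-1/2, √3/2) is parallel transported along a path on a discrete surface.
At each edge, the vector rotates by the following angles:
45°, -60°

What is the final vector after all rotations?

Total rotation: 45° + (-60°) = -15°. Final vector: (-0.2588, 0.9659)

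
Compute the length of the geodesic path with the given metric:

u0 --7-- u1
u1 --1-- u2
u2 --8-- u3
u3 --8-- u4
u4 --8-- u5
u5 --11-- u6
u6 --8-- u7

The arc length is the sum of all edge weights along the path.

Arc length = 7 + 1 + 8 + 8 + 8 + 11 + 8 = 51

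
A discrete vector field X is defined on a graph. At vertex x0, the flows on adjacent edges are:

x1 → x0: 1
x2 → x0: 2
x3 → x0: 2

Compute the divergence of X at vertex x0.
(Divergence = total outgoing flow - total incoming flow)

Divergence = sum of outgoing flows = (-1) + (-2) + (-2) = -5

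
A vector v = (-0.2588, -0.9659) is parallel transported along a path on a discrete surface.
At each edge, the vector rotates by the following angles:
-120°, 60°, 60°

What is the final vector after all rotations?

Total rotation: (-120°) + 60° + 60° = 0°. Final vector: (-0.2588, -0.9659)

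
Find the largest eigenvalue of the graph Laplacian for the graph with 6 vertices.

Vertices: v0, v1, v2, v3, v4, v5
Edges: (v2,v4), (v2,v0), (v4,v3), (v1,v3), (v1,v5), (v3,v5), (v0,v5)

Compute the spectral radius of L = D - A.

Degrees: deg(v0) = 2, deg(v1) = 2, deg(v2) = 2, deg(v3) = 3, deg(v4) = 2, deg(v5) = 3.
L = D − A with rows/columns ordered (v0, v1, v2, v3, v4, v5):
  [ 2,  0, -1,  0,  0, -1]
  [ 0,  2,  0, -1,  0, -1]
  [-1,  0,  2,  0, -1,  0]
  [ 0, -1,  0,  3, -1, -1]
  [ 0,  0, -1, -1,  2,  0]
  [-1, -1,  0, -1,  0,  3]
Characteristic polynomial: det(λI − L) = λ(λ − 1)(λ² − 6λ + 7)(λ − 3)(λ − 4).
Roots: λ = 0; (λ − 1) = 0 ⇒ λ = 1; (λ² − 6λ + 7) = 0 ⇒ λ = 3 ± √2 ≈ 1.5858, 4.4142; (λ − 3) = 0 ⇒ λ = 3; (λ − 4) = 0 ⇒ λ = 4.
(Check: the roots sum (with multiplicity) to 14, matching trace L = Σdeg = 2·7 = 14.)
Laplacian eigenvalues: [0.0, 1.0, 1.5858, 3.0, 4.0, 4.4142]. Largest eigenvalue (spectral radius) = 4.4142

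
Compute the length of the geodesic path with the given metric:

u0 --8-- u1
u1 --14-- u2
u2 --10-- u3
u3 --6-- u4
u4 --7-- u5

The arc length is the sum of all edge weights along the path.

Arc length = 8 + 14 + 10 + 6 + 7 = 45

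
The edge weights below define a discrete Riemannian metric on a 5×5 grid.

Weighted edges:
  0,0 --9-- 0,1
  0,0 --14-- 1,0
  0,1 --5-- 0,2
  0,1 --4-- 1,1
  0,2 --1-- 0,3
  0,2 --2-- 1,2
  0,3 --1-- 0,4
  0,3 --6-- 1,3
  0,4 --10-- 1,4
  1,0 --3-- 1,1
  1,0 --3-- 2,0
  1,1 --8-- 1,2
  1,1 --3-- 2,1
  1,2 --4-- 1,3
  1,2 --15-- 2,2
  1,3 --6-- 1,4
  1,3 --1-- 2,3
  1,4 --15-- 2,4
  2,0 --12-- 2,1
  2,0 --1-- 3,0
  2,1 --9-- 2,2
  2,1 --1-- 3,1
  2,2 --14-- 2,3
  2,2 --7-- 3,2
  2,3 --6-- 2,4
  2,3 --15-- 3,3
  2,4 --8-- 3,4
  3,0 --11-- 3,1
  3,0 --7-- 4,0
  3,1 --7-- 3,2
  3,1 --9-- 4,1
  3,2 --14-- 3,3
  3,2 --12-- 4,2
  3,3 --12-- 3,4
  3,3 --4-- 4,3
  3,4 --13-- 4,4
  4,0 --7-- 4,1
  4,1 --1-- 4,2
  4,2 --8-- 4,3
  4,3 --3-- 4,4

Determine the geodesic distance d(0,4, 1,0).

Shortest path: 0,4 → 0,3 → 0,2 → 0,1 → 1,1 → 1,0, total weight = 14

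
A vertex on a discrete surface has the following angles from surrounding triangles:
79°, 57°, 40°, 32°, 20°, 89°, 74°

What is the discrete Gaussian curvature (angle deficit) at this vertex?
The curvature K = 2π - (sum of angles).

Sum of angles = 391°. K = 360° - 391° = -31° = -31π/180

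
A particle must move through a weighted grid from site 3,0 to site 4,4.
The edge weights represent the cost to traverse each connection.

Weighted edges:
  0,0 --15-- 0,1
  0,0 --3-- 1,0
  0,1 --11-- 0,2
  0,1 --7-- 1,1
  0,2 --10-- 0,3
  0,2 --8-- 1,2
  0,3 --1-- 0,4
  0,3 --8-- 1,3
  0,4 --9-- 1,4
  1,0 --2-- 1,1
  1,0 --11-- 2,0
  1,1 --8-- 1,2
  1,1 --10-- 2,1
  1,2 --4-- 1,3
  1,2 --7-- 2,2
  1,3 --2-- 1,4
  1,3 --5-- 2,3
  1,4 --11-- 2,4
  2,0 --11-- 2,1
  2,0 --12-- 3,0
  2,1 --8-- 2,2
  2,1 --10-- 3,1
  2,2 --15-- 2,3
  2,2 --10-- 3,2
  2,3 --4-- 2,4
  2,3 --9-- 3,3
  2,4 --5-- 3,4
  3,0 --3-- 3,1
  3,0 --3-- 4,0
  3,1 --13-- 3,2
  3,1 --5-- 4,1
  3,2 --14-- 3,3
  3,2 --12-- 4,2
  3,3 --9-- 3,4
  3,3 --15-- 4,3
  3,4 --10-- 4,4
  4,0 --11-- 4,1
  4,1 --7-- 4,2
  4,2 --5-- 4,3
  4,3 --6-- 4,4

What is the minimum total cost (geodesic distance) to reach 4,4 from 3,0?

Shortest path: 3,0 → 3,1 → 4,1 → 4,2 → 4,3 → 4,4, total weight = 26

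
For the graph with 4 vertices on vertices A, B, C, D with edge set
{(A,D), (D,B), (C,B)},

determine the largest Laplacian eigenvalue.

Degrees: deg(A) = 1, deg(B) = 2, deg(C) = 1, deg(D) = 2.
L = D − A with rows/columns ordered (A, B, C, D):
  [ 1,  0,  0, -1]
  [ 0,  2, -1, -1]
  [ 0, -1,  1,  0]
  [-1, -1,  0,  2]
Characteristic polynomial: det(λI − L) = λ(λ² − 4λ + 2)(λ − 2).
Roots: λ = 0; (λ² − 4λ + 2) = 0 ⇒ λ = 2 ± √2 ≈ 0.5858, 3.4142; (λ − 2) = 0 ⇒ λ = 2.
(Check: the roots sum (with multiplicity) to 6, matching trace L = Σdeg = 2·3 = 6.)
Laplacian eigenvalues: [0.0, 0.5858, 2.0, 3.4142]. Largest eigenvalue (spectral radius) = 3.4142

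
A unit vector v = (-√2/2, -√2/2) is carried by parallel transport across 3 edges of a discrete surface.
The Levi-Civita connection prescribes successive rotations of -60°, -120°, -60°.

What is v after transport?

Total rotation: (-60°) + (-120°) + (-60°) = -240° ≡ 120° (mod 360°). Final vector: (0.9659, -0.2588)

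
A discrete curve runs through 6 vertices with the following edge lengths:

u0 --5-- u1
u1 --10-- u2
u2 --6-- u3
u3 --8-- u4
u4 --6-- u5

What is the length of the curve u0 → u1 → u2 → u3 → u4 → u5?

Arc length = 5 + 10 + 6 + 8 + 6 = 35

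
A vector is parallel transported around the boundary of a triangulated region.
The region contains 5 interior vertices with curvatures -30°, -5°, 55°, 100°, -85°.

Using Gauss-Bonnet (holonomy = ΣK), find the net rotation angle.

Holonomy = total enclosed curvature = (-30°) + (-5°) + 55° + 100° + (-85°) = 35°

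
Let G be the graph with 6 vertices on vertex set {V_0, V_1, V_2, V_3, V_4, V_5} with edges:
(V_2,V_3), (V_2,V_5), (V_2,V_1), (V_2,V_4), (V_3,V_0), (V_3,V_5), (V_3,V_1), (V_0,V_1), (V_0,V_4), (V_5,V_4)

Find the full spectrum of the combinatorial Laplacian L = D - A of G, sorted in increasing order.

Degrees: deg(V_0) = 3, deg(V_1) = 3, deg(V_2) = 4, deg(V_3) = 4, deg(V_4) = 3, deg(V_5) = 3.
L = D − A with rows/columns ordered (V_0, V_1, V_2, V_3, V_4, V_5):
  [ 3, -1,  0, -1, -1,  0]
  [-1,  3, -1, -1,  0,  0]
  [ 0, -1,  4, -1, -1, -1]
  [-1, -1, -1,  4,  0, -1]
  [-1,  0, -1,  0,  3, -1]
  [ 0,  0, -1, -1, -1,  3]
Characteristic polynomial: det(λI − L) = λ(λ² − 8λ + 13)(λ − 3)(λ − 4)(λ − 5).
Roots: λ = 0; (λ² − 8λ + 13) = 0 ⇒ λ = 4 ± √3 ≈ 2.2679, 5.7321; (λ − 3) = 0 ⇒ λ = 3; (λ − 4) = 0 ⇒ λ = 4; (λ − 5) = 0 ⇒ λ = 5.
(Check: the roots sum (with multiplicity) to 20, matching trace L = Σdeg = 2·10 = 20.)
Laplacian eigenvalues (increasing order): [0.0, 2.2679, 3.0, 4.0, 5.0, 5.7321]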